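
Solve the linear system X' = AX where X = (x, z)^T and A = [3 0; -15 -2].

Coefficient matrix A = [[3, 0], [-15, -2]].
Characteristic polynomial det(A - λI) = λ^2 - λ - 6 = 0.
Eigenvalues λ = 3, -2.
For λ=3: (A-λI) row 2 is [-15, -5], so an eigenvector is (1, -3).
For λ=-2: (A-λI) row 1 is [5, 0], so an eigenvector is (0, 1).
General solution: C_1e^(3t)(1,-3) + C_2e^(-2t)(0,1).

x(t) = C_1e^(3t), z(t) = -3C_1e^(3t) + C_2e^(-2t)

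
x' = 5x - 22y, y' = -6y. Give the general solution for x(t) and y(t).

x(t) = c_1e^(5t) - 2c_2e^(-6t), y(t) = -c_2e^(-6t)

Coefficient matrix A = [[5, -22], [0, -6]].
Characteristic polynomial det(A - λI) = λ^2 + λ - 30 = 0.
Eigenvalues λ = 5, -6.
For λ=5: (A-λI) row 1 is [0, -22], so an eigenvector is (1, 0).
For λ=-6: (A-λI) row 1 is [11, -22], so an eigenvector is (-2, -1).
General solution: c_1e^(5t)(1,0) + c_2e^(-6t)(-2,-1).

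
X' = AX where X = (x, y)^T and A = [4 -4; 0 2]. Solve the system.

x(t) = 2C_1e^(2t) + C_2e^(4t), y(t) = C_1e^(2t)

Coefficient matrix A = [[4, -4], [0, 2]].
Characteristic polynomial det(A - λI) = λ^2 - 6λ + 8 = 0.
Eigenvalues λ = 2, 4.
For λ=2: (A-λI) row 1 is [2, -4], so an eigenvector is (2, 1).
For λ=4: (A-λI) row 1 is [0, -4], so an eigenvector is (1, 0).
General solution: C_1e^(2t)(2,1) + C_2e^(4t)(1,0).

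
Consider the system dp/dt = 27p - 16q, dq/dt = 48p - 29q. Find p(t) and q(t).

p(t) = -C_1e^(-5t) - 2C_2e^(3t), q(t) = -2C_1e^(-5t) - 3C_2e^(3t)

Coefficient matrix A = [[27, -16], [48, -29]].
Characteristic polynomial det(A - λI) = λ^2 + 2λ - 15 = 0.
Eigenvalues λ = -5, 3.
For λ=-5: (A-λI) row 1 is [32, -16], so an eigenvector is (-1, -2).
For λ=3: (A-λI) row 1 is [24, -16], so an eigenvector is (-2, -3).
General solution: C_1e^(-5t)(-1,-2) + C_2e^(3t)(-2,-3).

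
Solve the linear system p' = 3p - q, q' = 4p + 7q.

p(t) = -C_1e^(5t) - C_2te^(5t) + C_2e^(5t), q(t) = 2C_1e^(5t) + 2C_2te^(5t) - C_2e^(5t)

Coefficient matrix A = [[3, -1], [4, 7]].
Characteristic polynomial det(A - λI) = λ^2 - 10λ + 25 = 0.
Single eigenvalue λ = 5 with algebraic multiplicity 2.
Eigenvector v = (-1,2); generalized eigenvector w with (A-λI)w=v is (1,-1).
General solution: e^(5t)[C_1·v + C_2·(t·v + w)].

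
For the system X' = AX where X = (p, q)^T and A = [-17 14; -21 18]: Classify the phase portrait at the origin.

saddle

A = [[-17,14],[-21,18]]; det(A-λI) = λ^2 - λ - 12.
λ = 4, -3: opposite signs.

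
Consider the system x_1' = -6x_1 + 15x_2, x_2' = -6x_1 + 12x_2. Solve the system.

Coefficient matrix A = [[-6, 15], [-6, 12]].
Characteristic polynomial det(A - λI) = λ^2 - 6λ + 18 = 0.
Eigenvalues λ = 3 ± 3i (complex conjugate pair).
For λ=3+3i: an eigenvector is (-2,-1) - i(1,1) = (-2 - i, -1 - i).
A real fundamental pair from Re and Im of e^((3+3i)t)v: X_1 = e^(3t)(cos(3t)·(-2,-1) + sin(3t)·(1,1)), X_2 = e^(3t)(sin(3t)·(-2,-1) - cos(3t)·(1,1)).
General solution: C_1X_1 + C_2X_2.

x_1(t) = C_1e^(3t)sin(3t) - 2C_1e^(3t)cos(3t) - 2C_2e^(3t)sin(3t) - C_2e^(3t)cos(3t), x_2(t) = C_1e^(3t)sin(3t) - C_1e^(3t)cos(3t) - C_2e^(3t)sin(3t) - C_2e^(3t)cos(3t)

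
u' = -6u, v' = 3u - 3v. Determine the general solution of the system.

u(t) = c_2e^(-6t), v(t) = -c_1e^(-3t) - c_2e^(-6t)

Coefficient matrix A = [[-6, 0], [3, -3]].
Characteristic polynomial det(A - λI) = λ^2 + 9λ + 18 = 0.
Eigenvalues λ = -3, -6.
For λ=-3: (A-λI) row 1 is [-3, 0], so an eigenvector is (0, -1).
For λ=-6: (A-λI) row 2 is [3, 3], so an eigenvector is (1, -1).
General solution: c_1e^(-3t)(0,-1) + c_2e^(-6t)(1,-1).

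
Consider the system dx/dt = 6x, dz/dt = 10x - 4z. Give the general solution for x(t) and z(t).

Coefficient matrix A = [[6, 0], [10, -4]].
Characteristic polynomial det(A - λI) = λ^2 - 2λ - 24 = 0.
Eigenvalues λ = -4, 6.
For λ=-4: (A-λI) row 1 is [10, 0], so an eigenvector is (0, -1).
For λ=6: (A-λI) row 2 is [10, -10], so an eigenvector is (1, 1).
General solution: C_1e^(-4t)(0,-1) + C_2e^(6t)(1,1).

x(t) = C_2e^(6t), z(t) = -C_1e^(-4t) + C_2e^(6t)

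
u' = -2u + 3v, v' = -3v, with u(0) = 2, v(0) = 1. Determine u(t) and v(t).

u(t) = 5e^(-2t) - 3e^(-3t), v(t) = e^(-3t)

Coefficient matrix A = [[-2, 3], [0, -3]].
Characteristic polynomial det(A - λI) = λ^2 + 5λ + 6 = 0.
Eigenvalues λ = -2, -3.
For λ=-2: (A-λI) row 1 is [0, 3], so an eigenvector is (-1, 0).
For λ=-3: (A-λI) row 1 is [1, 3], so an eigenvector is (3, -1).
General solution: c_1e^(-2t)(-1,0) + c_2e^(-3t)(3,-1).
Applying u(0)=2, v(0)=1 gives c_1=-5, c_2=-1.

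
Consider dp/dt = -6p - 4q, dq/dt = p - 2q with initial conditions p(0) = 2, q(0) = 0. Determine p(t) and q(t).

Coefficient matrix A = [[-6, -4], [1, -2]].
Characteristic polynomial det(A - λI) = λ^2 + 8λ + 16 = 0.
Single eigenvalue λ = -4 with algebraic multiplicity 2.
Eigenvector v = (2,-1); generalized eigenvector w with (A-λI)w=v is (-1,0).
General solution: e^(-4t)[c_1·v + c_2·(t·v + w)].
Applying p(0)=2, q(0)=0 gives c_1=0, c_2=-2.

p(t) = -4te^(-4t) + 2e^(-4t), q(t) = 2te^(-4t)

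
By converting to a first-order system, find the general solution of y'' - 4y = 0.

y(t) = C_1e^(-2t) + C_2e^(2t)

Let x_1 = y, x_2 = y'. Then x_1' = x_2 and x_2' = 4x_1.
A = [[0,1],[4,0]]; det(A-λI) = λ^2 - 4.
Eigenvalues λ = -2, 2 with eigenvectors (1,-2), (1,2).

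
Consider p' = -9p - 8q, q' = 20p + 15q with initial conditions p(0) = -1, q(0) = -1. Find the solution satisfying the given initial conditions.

Coefficient matrix A = [[-9, -8], [20, 15]].
Characteristic polynomial det(A - λI) = λ^2 - 6λ + 25 = 0.
Eigenvalues λ = 3 ± 4i (complex conjugate pair).
For λ=3+4i: an eigenvector is (-1,1) - i(1,-2) = (-1 - i, 1 + 2i).
A real fundamental pair from Re and Im of e^((3+4i)t)v: X_1 = e^(3t)(cos(4t)·(-1,1) + sin(4t)·(1,-2)), X_2 = e^(3t)(sin(4t)·(-1,1) - cos(4t)·(1,-2)).
General solution: C_1X_1 + C_2X_2.
Applying p(0)=-1, q(0)=-1 gives C_1=3, C_2=-2.

p(t) = 5e^(3t)sin(4t) - e^(3t)cos(4t), q(t) = -8e^(3t)sin(4t) - e^(3t)cos(4t)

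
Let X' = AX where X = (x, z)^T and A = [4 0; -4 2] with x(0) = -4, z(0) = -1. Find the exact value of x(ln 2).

A = [[4,0],[-4,2]]; eigenvalues λ = 2, 4.
Eigenvectors: (0,1) for λ=2, (1,-2) for λ=4.
From the initial condition, c_1 = -9, c_2 = -4.
x(ln 2) = (-9)(2^2)(0) + (-4)(2^4)(1) = -64.

-64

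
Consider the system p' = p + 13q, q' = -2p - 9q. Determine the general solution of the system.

Coefficient matrix A = [[1, 13], [-2, -9]].
Characteristic polynomial det(A - λI) = λ^2 + 8λ + 17 = 0.
Eigenvalues λ = -4 ± i (complex conjugate pair).
For λ=-4+i: an eigenvector is (-2,1) - i(3,-1) = (-2 - 3i, 1 + i).
A real fundamental pair from Re and Im of e^((-4+i)t)v: X_1 = e^(-4t)(cos(t)·(-2,1) + sin(t)·(3,-1)), X_2 = e^(-4t)(sin(t)·(-2,1) - cos(t)·(3,-1)).
General solution: K_1X_1 + K_2X_2.

p(t) = 3K_1e^(-4t)sin(t) - 2K_1e^(-4t)cos(t) - 2K_2e^(-4t)sin(t) - 3K_2e^(-4t)cos(t), q(t) = -K_1e^(-4t)sin(t) + K_1e^(-4t)cos(t) + K_2e^(-4t)sin(t) + K_2e^(-4t)cos(t)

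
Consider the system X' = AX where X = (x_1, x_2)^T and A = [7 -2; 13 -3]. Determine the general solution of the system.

x_1(t) = -C_1e^(2t)sin(t) - C_1e^(2t)cos(t) - C_2e^(2t)sin(t) + C_2e^(2t)cos(t), x_2(t) = -3C_1e^(2t)sin(t) - 2C_1e^(2t)cos(t) - 2C_2e^(2t)sin(t) + 3C_2e^(2t)cos(t)

Coefficient matrix A = [[7, -2], [13, -3]].
Characteristic polynomial det(A - λI) = λ^2 - 4λ + 5 = 0.
Eigenvalues λ = 2 ± i (complex conjugate pair).
For λ=2+i: an eigenvector is (-1,-2) - i(-1,-3) = (-1 + i, -2 + 3i).
A real fundamental pair from Re and Im of e^((2+i)t)v: X_1 = e^(2t)(cos(t)·(-1,-2) + sin(t)·(-1,-3)), X_2 = e^(2t)(sin(t)·(-1,-2) - cos(t)·(-1,-3)).
General solution: C_1X_1 + C_2X_2.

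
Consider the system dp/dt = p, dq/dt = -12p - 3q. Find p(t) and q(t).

p(t) = -c_1e^(t), q(t) = 3c_1e^(t) + c_2e^(-3t)

Coefficient matrix A = [[1, 0], [-12, -3]].
Characteristic polynomial det(A - λI) = λ^2 + 2λ - 3 = 0.
Eigenvalues λ = 1, -3.
For λ=1: (A-λI) row 2 is [-12, -4], so an eigenvector is (-1, 3).
For λ=-3: (A-λI) row 1 is [4, 0], so an eigenvector is (0, 1).
General solution: c_1e^(t)(-1,3) + c_2e^(-3t)(0,1).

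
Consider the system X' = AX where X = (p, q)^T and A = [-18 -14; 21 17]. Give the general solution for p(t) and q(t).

p(t) = -2c_1e^(3t) - c_2e^(-4t), q(t) = 3c_1e^(3t) + c_2e^(-4t)

Coefficient matrix A = [[-18, -14], [21, 17]].
Characteristic polynomial det(A - λI) = λ^2 + λ - 12 = 0.
Eigenvalues λ = 3, -4.
For λ=3: (A-λI) row 1 is [-21, -14], so an eigenvector is (-2, 3).
For λ=-4: (A-λI) row 1 is [-14, -14], so an eigenvector is (-1, 1).
General solution: c_1e^(3t)(-2,3) + c_2e^(-4t)(-1,1).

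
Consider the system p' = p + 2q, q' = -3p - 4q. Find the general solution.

Coefficient matrix A = [[1, 2], [-3, -4]].
Characteristic polynomial det(A - λI) = λ^2 + 3λ + 2 = 0.
Eigenvalues λ = -1, -2.
For λ=-1: (A-λI) row 1 is [2, 2], so an eigenvector is (-1, 1).
For λ=-2: (A-λI) row 1 is [3, 2], so an eigenvector is (2, -3).
General solution: K_1e^(-t)(-1,1) + K_2e^(-2t)(2,-3).

p(t) = -K_1e^(-t) + 2K_2e^(-2t), q(t) = K_1e^(-t) - 3K_2e^(-2t)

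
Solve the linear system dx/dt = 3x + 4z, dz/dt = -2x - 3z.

x(t) = -K_1e^(-t) - 2K_2e^(t), z(t) = K_1e^(-t) + K_2e^(t)

Coefficient matrix A = [[3, 4], [-2, -3]].
Characteristic polynomial det(A - λI) = λ^2 - 1 = 0.
Eigenvalues λ = -1, 1.
For λ=-1: (A-λI) row 1 is [4, 4], so an eigenvector is (-1, 1).
For λ=1: (A-λI) row 1 is [2, 4], so an eigenvector is (-2, 1).
General solution: K_1e^(-t)(-1,1) + K_2e^(t)(-2,1).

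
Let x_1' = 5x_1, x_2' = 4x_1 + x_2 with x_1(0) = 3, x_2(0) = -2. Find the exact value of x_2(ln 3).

714

A = [[5,0],[4,1]]; eigenvalues λ = 1, 5.
Eigenvectors: (0,1) for λ=1, (-1,-1) for λ=5.
From the initial condition, c_1 = -5, c_2 = -3.
x_2(ln 3) = (-5)(3^1)(1) + (-3)(3^5)(-1) = 714.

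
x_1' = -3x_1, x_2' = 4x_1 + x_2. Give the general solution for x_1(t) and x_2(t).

Coefficient matrix A = [[-3, 0], [4, 1]].
Characteristic polynomial det(A - λI) = λ^2 + 2λ - 3 = 0.
Eigenvalues λ = -3, 1.
For λ=-3: (A-λI) row 2 is [4, 4], so an eigenvector is (1, -1).
For λ=1: (A-λI) row 1 is [-4, 0], so an eigenvector is (0, 1).
General solution: C_1e^(-3t)(1,-1) + C_2e^(t)(0,1).

x_1(t) = C_1e^(-3t), x_2(t) = -C_1e^(-3t) + C_2e^(t)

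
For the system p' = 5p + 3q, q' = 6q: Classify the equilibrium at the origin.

A = [[5,3],[0,6]]; det(A-λI) = λ^2 - 11λ + 30.
λ = 6, 5: both positive.

unstable node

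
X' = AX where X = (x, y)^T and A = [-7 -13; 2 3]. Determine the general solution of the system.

Coefficient matrix A = [[-7, -13], [2, 3]].
Characteristic polynomial det(A - λI) = λ^2 + 4λ + 5 = 0.
Eigenvalues λ = -2 ± i (complex conjugate pair).
For λ=-2+i: an eigenvector is (-3,1) - i(2,-1) = (-3 - 2i, 1 + i).
A real fundamental pair from Re and Im of e^((-2+i)t)v: X_1 = e^(-2t)(cos(t)·(-3,1) + sin(t)·(2,-1)), X_2 = e^(-2t)(sin(t)·(-3,1) - cos(t)·(2,-1)).
General solution: c_1X_1 + c_2X_2.

x(t) = 2c_1e^(-2t)sin(t) - 3c_1e^(-2t)cos(t) - 3c_2e^(-2t)sin(t) - 2c_2e^(-2t)cos(t), y(t) = -c_1e^(-2t)sin(t) + c_1e^(-2t)cos(t) + c_2e^(-2t)sin(t) + c_2e^(-2t)cos(t)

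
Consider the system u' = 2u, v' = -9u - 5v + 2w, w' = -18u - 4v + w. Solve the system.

Coefficient matrix A = [[2, 0, 0], [-9, -5, 2], [-18, -4, 1]].
det(A - λI) = 0 gives eigenvalues λ = 2, -1, -3.
For λ=2: eigenvector (1,-3,-6).
For λ=-1: eigenvector (0,-1,-2).
For λ=-3: eigenvector (0,1,1).
General solution: c_1e^(2t)(1,-3,-6) + c_2e^(-t)(0,-1,-2) + c_3e^(-3t)(0,1,1).

u(t) = c_1e^(2t), v(t) = -3c_1e^(2t) - c_2e^(-t) + c_3e^(-3t), w(t) = -6c_1e^(2t) - 2c_2e^(-t) + c_3e^(-3t)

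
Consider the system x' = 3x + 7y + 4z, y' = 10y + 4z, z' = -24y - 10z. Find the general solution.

Coefficient matrix A = [[3, 7, 4], [0, 10, 4], [0, -24, -10]].
det(A - λI) = 0 gives eigenvalues λ = 2, 3, -2.
For λ=2: eigenvector (1,1,-2).
For λ=3: eigenvector (1,0,0).
For λ=-2: eigenvector (-1,-1,3).
General solution: C_1e^(2t)(1,1,-2) + C_2e^(3t)(1,0,0) + C_3e^(-2t)(-1,-1,3).

x(t) = C_1e^(2t) + C_2e^(3t) - C_3e^(-2t), y(t) = C_1e^(2t) - C_3e^(-2t), z(t) = -2C_1e^(2t) + 3C_3e^(-2t)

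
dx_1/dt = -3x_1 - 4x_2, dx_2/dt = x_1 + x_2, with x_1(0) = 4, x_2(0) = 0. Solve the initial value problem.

x_1(t) = -8te^(-t) + 4e^(-t), x_2(t) = 4te^(-t)

Coefficient matrix A = [[-3, -4], [1, 1]].
Characteristic polynomial det(A - λI) = λ^2 + 2λ + 1 = 0.
Single eigenvalue λ = -1 with algebraic multiplicity 2.
Eigenvector v = (-2,1); generalized eigenvector w with (A-λI)w=v is (-1,1).
General solution: e^(-t)[c_1·v + c_2·(t·v + w)].
Applying x_1(0)=4, x_2(0)=0 gives c_1=-4, c_2=4.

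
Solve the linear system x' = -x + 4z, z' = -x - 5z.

Coefficient matrix A = [[-1, 4], [-1, -5]].
Characteristic polynomial det(A - λI) = λ^2 + 6λ + 9 = 0.
Single eigenvalue λ = -3 with algebraic multiplicity 2.
Eigenvector v = (-2,1); generalized eigenvector w with (A-λI)w=v is (-3,1).
General solution: e^(-3t)[K_1·v + K_2·(t·v + w)].

x(t) = -2K_1e^(-3t) - 2K_2te^(-3t) - 3K_2e^(-3t), z(t) = K_1e^(-3t) + K_2te^(-3t) + K_2e^(-3t)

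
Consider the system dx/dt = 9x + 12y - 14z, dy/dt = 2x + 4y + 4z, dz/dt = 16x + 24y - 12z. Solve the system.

x(t) = 3C_1e^(t) - 2C_2e^(4t) - 2C_3e^(-4t), y(t) = -2C_1e^(t) + 2C_2e^(4t) + C_3e^(-4t), z(t) = C_2e^(4t) - C_3e^(-4t)

Coefficient matrix A = [[9, 12, -14], [2, 4, 4], [16, 24, -12]].
det(A - λI) = 0 gives eigenvalues λ = 1, 4, -4.
For λ=1: eigenvector (3,-2,0).
For λ=4: eigenvector (-2,2,1).
For λ=-4: eigenvector (-2,1,-1).
General solution: C_1e^(t)(3,-2,0) + C_2e^(4t)(-2,2,1) + C_3e^(-4t)(-2,1,-1).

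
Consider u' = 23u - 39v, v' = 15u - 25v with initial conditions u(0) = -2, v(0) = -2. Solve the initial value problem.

u(t) = 10e^(-t)sin(3t) - 2e^(-t)cos(3t), v(t) = 6e^(-t)sin(3t) - 2e^(-t)cos(3t)

Coefficient matrix A = [[23, -39], [15, -25]].
Characteristic polynomial det(A - λI) = λ^2 + 2λ + 10 = 0.
Eigenvalues λ = -1 ± 3i (complex conjugate pair).
For λ=-1+3i: an eigenvector is (3,2) - i(-2,-1) = (3 + 2i, 2 + i).
A real fundamental pair from Re and Im of e^((-1+3i)t)v: X_1 = e^(-t)(cos(3t)·(3,2) + sin(3t)·(-2,-1)), X_2 = e^(-t)(sin(3t)·(3,2) - cos(3t)·(-2,-1)).
General solution: K_1X_1 + K_2X_2.
Applying u(0)=-2, v(0)=-2 gives K_1=-2, K_2=2.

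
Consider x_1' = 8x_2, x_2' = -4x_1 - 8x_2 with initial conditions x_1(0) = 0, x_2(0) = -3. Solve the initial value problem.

Coefficient matrix A = [[0, 8], [-4, -8]].
Characteristic polynomial det(A - λI) = λ^2 + 8λ + 32 = 0.
Eigenvalues λ = -4 ± 4i (complex conjugate pair).
For λ=-4+4i: an eigenvector is (1,0) - i(1,-1) = (1 - i, 0 + i).
A real fundamental pair from Re and Im of e^((-4+4i)t)v: X_1 = e^(-4t)(cos(4t)·(1,0) + sin(4t)·(1,-1)), X_2 = e^(-4t)(sin(4t)·(1,0) - cos(4t)·(1,-1)).
General solution: C_1X_1 + C_2X_2.
Applying x_1(0)=0, x_2(0)=-3 gives C_1=-3, C_2=-3.

x_1(t) = -6e^(-4t)sin(4t), x_2(t) = 3e^(-4t)sin(4t) - 3e^(-4t)cos(4t)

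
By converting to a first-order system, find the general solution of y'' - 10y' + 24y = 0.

y(t) = c_1e^(6t) + c_2e^(4t)

Let x_1 = y, x_2 = y'. Then x_1' = x_2 and x_2' = -24x_1 + 10x_2.
A = [[0,1],[-24,10]]; det(A-λI) = λ^2 - 10λ + 24.
Eigenvalues λ = 6, 4 with eigenvectors (1,6), (1,4).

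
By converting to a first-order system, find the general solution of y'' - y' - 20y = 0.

Let x_1 = y, x_2 = y'. Then x_1' = x_2 and x_2' = 20x_1 + x_2.
A = [[0,1],[20,1]]; det(A-λI) = λ^2 - λ - 20.
Eigenvalues λ = 5, -4 with eigenvectors (1,5), (1,-4).

y(t) = c_1e^(5t) + c_2e^(-4t)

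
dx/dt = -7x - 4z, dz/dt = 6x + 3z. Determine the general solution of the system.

Coefficient matrix A = [[-7, -4], [6, 3]].
Characteristic polynomial det(A - λI) = λ^2 + 4λ + 3 = 0.
Eigenvalues λ = -3, -1.
For λ=-3: (A-λI) row 1 is [-4, -4], so an eigenvector is (1, -1).
For λ=-1: (A-λI) row 1 is [-6, -4], so an eigenvector is (-2, 3).
General solution: K_1e^(-3t)(1,-1) + K_2e^(-t)(-2,3).

x(t) = K_1e^(-3t) - 2K_2e^(-t), z(t) = -K_1e^(-3t) + 3K_2e^(-t)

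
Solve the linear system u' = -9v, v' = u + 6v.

Coefficient matrix A = [[0, -9], [1, 6]].
Characteristic polynomial det(A - λI) = λ^2 - 6λ + 9 = 0.
Single eigenvalue λ = 3 with algebraic multiplicity 2.
Eigenvector v = (3,-1); generalized eigenvector w with (A-λI)w=v is (-1,0).
General solution: e^(3t)[C_1·v + C_2·(t·v + w)].

u(t) = 3C_1e^(3t) + 3C_2te^(3t) - C_2e^(3t), v(t) = -C_1e^(3t) - C_2te^(3t)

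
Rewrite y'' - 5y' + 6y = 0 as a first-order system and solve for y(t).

Let x_1 = y, x_2 = y'. Then x_1' = x_2 and x_2' = -6x_1 + 5x_2.
A = [[0,1],[-6,5]]; det(A-λI) = λ^2 - 5λ + 6.
Eigenvalues λ = 2, 3 with eigenvectors (1,2), (1,3).

y(t) = c_1e^(2t) + c_2e^(3t)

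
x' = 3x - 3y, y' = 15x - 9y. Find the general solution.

Coefficient matrix A = [[3, -3], [15, -9]].
Characteristic polynomial det(A - λI) = λ^2 + 6λ + 18 = 0.
Eigenvalues λ = -3 ± 3i (complex conjugate pair).
For λ=-3+3i: an eigenvector is (1,2) - i(0,1) = (1, 2 - i).
A real fundamental pair from Re and Im of e^((-3+3i)t)v: X_1 = e^(-3t)(cos(3t)·(1,2) + sin(3t)·(0,1)), X_2 = e^(-3t)(sin(3t)·(1,2) - cos(3t)·(0,1)).
General solution: C_1X_1 + C_2X_2.

x(t) = C_1e^(-3t)cos(3t) + C_2e^(-3t)sin(3t), y(t) = C_1e^(-3t)sin(3t) + 2C_1e^(-3t)cos(3t) + 2C_2e^(-3t)sin(3t) - C_2e^(-3t)cos(3t)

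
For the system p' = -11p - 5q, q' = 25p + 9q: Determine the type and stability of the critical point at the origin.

stable spiral

A = [[-11,-5],[25,9]]; det(A-λI) = λ^2 + 2λ + 26.
λ = -1 ± 5i: negative real part.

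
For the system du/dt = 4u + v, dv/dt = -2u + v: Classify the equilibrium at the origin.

unstable node

A = [[4,1],[-2,1]]; det(A-λI) = λ^2 - 5λ + 6.
λ = 3, 2: both positive.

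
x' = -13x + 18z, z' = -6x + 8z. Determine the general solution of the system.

x(t) = -2C_1e^(-4t) - 3C_2e^(-t), z(t) = -C_1e^(-4t) - 2C_2e^(-t)

Coefficient matrix A = [[-13, 18], [-6, 8]].
Characteristic polynomial det(A - λI) = λ^2 + 5λ + 4 = 0.
Eigenvalues λ = -4, -1.
For λ=-4: (A-λI) row 1 is [-9, 18], so an eigenvector is (-2, -1).
For λ=-1: (A-λI) row 1 is [-12, 18], so an eigenvector is (-3, -2).
General solution: C_1e^(-4t)(-2,-1) + C_2e^(-t)(-3,-2).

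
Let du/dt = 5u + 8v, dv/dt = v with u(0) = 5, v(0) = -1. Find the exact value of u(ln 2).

A = [[5,8],[0,1]]; eigenvalues λ = 5, 1.
Eigenvectors: (1,0) for λ=5, (-2,1) for λ=1.
From the initial condition, c_1 = 3, c_2 = -1.
u(ln 2) = (3)(2^5)(1) + (-1)(2^1)(-2) = 100.

100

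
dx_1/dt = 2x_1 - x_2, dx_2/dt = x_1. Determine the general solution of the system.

x_1(t) = c_1e^(t) + c_2te^(t) - c_2e^(t), x_2(t) = c_1e^(t) + c_2te^(t) - 2c_2e^(t)

Coefficient matrix A = [[2, -1], [1, 0]].
Characteristic polynomial det(A - λI) = λ^2 - 2λ + 1 = 0.
Single eigenvalue λ = 1 with algebraic multiplicity 2.
Eigenvector v = (1,1); generalized eigenvector w with (A-λI)w=v is (-1,-2).
General solution: e^(t)[c_1·v + c_2·(t·v + w)].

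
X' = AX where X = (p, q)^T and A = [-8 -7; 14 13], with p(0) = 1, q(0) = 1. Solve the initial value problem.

Coefficient matrix A = [[-8, -7], [14, 13]].
Characteristic polynomial det(A - λI) = λ^2 - 5λ - 6 = 0.
Eigenvalues λ = 6, -1.
For λ=6: (A-λI) row 1 is [-14, -7], so an eigenvector is (1, -2).
For λ=-1: (A-λI) row 1 is [-7, -7], so an eigenvector is (-1, 1).
General solution: K_1e^(6t)(1,-2) + K_2e^(-t)(-1,1).
Applying p(0)=1, q(0)=1 gives K_1=-2, K_2=-3.

p(t) = -2e^(6t) + 3e^(-t), q(t) = 4e^(6t) - 3e^(-t)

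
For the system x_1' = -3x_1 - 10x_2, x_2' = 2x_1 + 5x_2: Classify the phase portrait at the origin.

A = [[-3,-10],[2,5]]; det(A-λI) = λ^2 - 2λ + 5.
λ = 1 ± 2i: positive real part.

unstable spiral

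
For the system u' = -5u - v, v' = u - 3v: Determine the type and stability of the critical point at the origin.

stable improper node

A = [[-5,-1],[1,-3]]; det(A-λI) = λ^2 + 8λ + 16.
repeated λ = -4 with a single eigenvector.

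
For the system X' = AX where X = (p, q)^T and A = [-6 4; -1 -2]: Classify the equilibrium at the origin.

A = [[-6,4],[-1,-2]]; det(A-λI) = λ^2 + 8λ + 16.
repeated λ = -4 with a single eigenvector.

stable improper node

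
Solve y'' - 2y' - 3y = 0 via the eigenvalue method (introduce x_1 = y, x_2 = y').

y(t) = c_1e^(3t) + c_2e^(-t)

Let x_1 = y, x_2 = y'. Then x_1' = x_2 and x_2' = 3x_1 + 2x_2.
A = [[0,1],[3,2]]; det(A-λI) = λ^2 - 2λ - 3.
Eigenvalues λ = 3, -1 with eigenvectors (1,3), (1,-1).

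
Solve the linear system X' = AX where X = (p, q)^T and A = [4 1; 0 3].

Coefficient matrix A = [[4, 1], [0, 3]].
Characteristic polynomial det(A - λI) = λ^2 - 7λ + 12 = 0.
Eigenvalues λ = 4, 3.
For λ=4: (A-λI) row 1 is [0, 1], so an eigenvector is (-1, 0).
For λ=3: (A-λI) row 1 is [1, 1], so an eigenvector is (1, -1).
General solution: C_1e^(4t)(-1,0) + C_2e^(3t)(1,-1).

p(t) = -C_1e^(4t) + C_2e^(3t), q(t) = -C_2e^(3t)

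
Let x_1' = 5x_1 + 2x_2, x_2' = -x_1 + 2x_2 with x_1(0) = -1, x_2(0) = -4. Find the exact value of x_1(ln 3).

-567

A = [[5,2],[-1,2]]; eigenvalues λ = 4, 3.
Eigenvectors: (2,-1) for λ=4, (-1,1) for λ=3.
From the initial condition, c_1 = -5, c_2 = -9.
x_1(ln 3) = (-5)(3^4)(2) + (-9)(3^3)(-1) = -567.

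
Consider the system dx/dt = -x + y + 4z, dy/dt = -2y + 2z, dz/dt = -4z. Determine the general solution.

Coefficient matrix A = [[-1, 1, 4], [0, -2, 2], [0, 0, -4]].
det(A - λI) = 0 gives eigenvalues λ = -1, -2, -4.
For λ=-1: eigenvector (1,0,0).
For λ=-2: eigenvector (-1,1,0).
For λ=-4: eigenvector (-1,-1,1).
General solution: c_1e^(-t)(1,0,0) + c_2e^(-2t)(-1,1,0) + c_3e^(-4t)(-1,-1,1).

x(t) = c_1e^(-t) - c_2e^(-2t) - c_3e^(-4t), y(t) = c_2e^(-2t) - c_3e^(-4t), z(t) = c_3e^(-4t)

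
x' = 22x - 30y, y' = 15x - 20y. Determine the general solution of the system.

Coefficient matrix A = [[22, -30], [15, -20]].
Characteristic polynomial det(A - λI) = λ^2 - 2λ + 10 = 0.
Eigenvalues λ = 1 ± 3i (complex conjugate pair).
For λ=1+3i: an eigenvector is (-3,-2) - i(-1,-1) = (-3 + i, -2 + i).
A real fundamental pair from Re and Im of e^((1+3i)t)v: X_1 = e^(t)(cos(3t)·(-3,-2) + sin(3t)·(-1,-1)), X_2 = e^(t)(sin(3t)·(-3,-2) - cos(3t)·(-1,-1)).
General solution: C_1X_1 + C_2X_2.

x(t) = -C_1e^(t)sin(3t) - 3C_1e^(t)cos(3t) - 3C_2e^(t)sin(3t) + C_2e^(t)cos(3t), y(t) = -C_1e^(t)sin(3t) - 2C_1e^(t)cos(3t) - 2C_2e^(t)sin(3t) + C_2e^(t)cos(3t)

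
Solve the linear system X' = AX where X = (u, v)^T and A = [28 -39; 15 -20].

Coefficient matrix A = [[28, -39], [15, -20]].
Characteristic polynomial det(A - λI) = λ^2 - 8λ + 25 = 0.
Eigenvalues λ = 4 ± 3i (complex conjugate pair).
For λ=4+3i: an eigenvector is (2,1) - i(3,2) = (2 - 3i, 1 - 2i).
A real fundamental pair from Re and Im of e^((4+3i)t)v: X_1 = e^(4t)(cos(3t)·(2,1) + sin(3t)·(3,2)), X_2 = e^(4t)(sin(3t)·(2,1) - cos(3t)·(3,2)).
General solution: K_1X_1 + K_2X_2.

u(t) = 3K_1e^(4t)sin(3t) + 2K_1e^(4t)cos(3t) + 2K_2e^(4t)sin(3t) - 3K_2e^(4t)cos(3t), v(t) = 2K_1e^(4t)sin(3t) + K_1e^(4t)cos(3t) + K_2e^(4t)sin(3t) - 2K_2e^(4t)cos(3t)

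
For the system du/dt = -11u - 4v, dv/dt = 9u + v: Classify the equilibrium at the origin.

A = [[-11,-4],[9,1]]; det(A-λI) = λ^2 + 10λ + 25.
repeated λ = -5 with a single eigenvector.

stable improper node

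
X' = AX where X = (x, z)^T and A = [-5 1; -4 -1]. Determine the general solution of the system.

Coefficient matrix A = [[-5, 1], [-4, -1]].
Characteristic polynomial det(A - λI) = λ^2 + 6λ + 9 = 0.
Single eigenvalue λ = -3 with algebraic multiplicity 2.
Eigenvector v = (-1,-2); generalized eigenvector w with (A-λI)w=v is (0,-1).
General solution: e^(-3t)[c_1·v + c_2·(t·v + w)].

x(t) = -c_1e^(-3t) - c_2te^(-3t), z(t) = -2c_1e^(-3t) - 2c_2te^(-3t) - c_2e^(-3t)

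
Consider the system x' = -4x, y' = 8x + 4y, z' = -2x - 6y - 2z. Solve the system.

Coefficient matrix A = [[-4, 0, 0], [8, 4, 0], [-2, -6, -2]].
det(A - λI) = 0 gives eigenvalues λ = 4, -4, -2.
For λ=4: eigenvector (0,1,-1).
For λ=-4: eigenvector (1,-1,-2).
For λ=-2: eigenvector (0,0,1).
General solution: K_1e^(4t)(0,1,-1) + K_2e^(-4t)(1,-1,-2) + K_3e^(-2t)(0,0,1).

x(t) = K_2e^(-4t), y(t) = K_1e^(4t) - K_2e^(-4t), z(t) = -K_1e^(4t) - 2K_2e^(-4t) + K_3e^(-2t)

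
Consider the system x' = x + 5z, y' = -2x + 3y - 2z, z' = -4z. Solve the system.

x(t) = c_1e^(t) - c_3e^(-4t), y(t) = c_1e^(t) + c_2e^(3t), z(t) = c_3e^(-4t)

Coefficient matrix A = [[1, 0, 5], [-2, 3, -2], [0, 0, -4]].
det(A - λI) = 0 gives eigenvalues λ = 1, 3, -4.
For λ=1: eigenvector (1,1,0).
For λ=3: eigenvector (0,1,0).
For λ=-4: eigenvector (-1,0,1).
General solution: c_1e^(t)(1,1,0) + c_2e^(3t)(0,1,0) + c_3e^(-4t)(-1,0,1).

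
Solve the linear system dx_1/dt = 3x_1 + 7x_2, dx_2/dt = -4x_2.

x_1(t) = K_1e^(-4t) + K_2e^(3t), x_2(t) = -K_1e^(-4t)

Coefficient matrix A = [[3, 7], [0, -4]].
Characteristic polynomial det(A - λI) = λ^2 + λ - 12 = 0.
Eigenvalues λ = -4, 3.
For λ=-4: (A-λI) row 1 is [7, 7], so an eigenvector is (1, -1).
For λ=3: (A-λI) row 1 is [0, 7], so an eigenvector is (1, 0).
General solution: K_1e^(-4t)(1,-1) + K_2e^(3t)(1,0).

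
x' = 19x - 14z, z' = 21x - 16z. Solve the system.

Coefficient matrix A = [[19, -14], [21, -16]].
Characteristic polynomial det(A - λI) = λ^2 - 3λ - 10 = 0.
Eigenvalues λ = 5, -2.
For λ=5: (A-λI) row 1 is [14, -14], so an eigenvector is (-1, -1).
For λ=-2: (A-λI) row 1 is [21, -14], so an eigenvector is (-2, -3).
General solution: K_1e^(5t)(-1,-1) + K_2e^(-2t)(-2,-3).

x(t) = -K_1e^(5t) - 2K_2e^(-2t), z(t) = -K_1e^(5t) - 3K_2e^(-2t)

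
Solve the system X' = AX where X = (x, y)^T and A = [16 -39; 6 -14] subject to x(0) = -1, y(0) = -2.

Coefficient matrix A = [[16, -39], [6, -14]].
Characteristic polynomial det(A - λI) = λ^2 - 2λ + 10 = 0.
Eigenvalues λ = 1 ± 3i (complex conjugate pair).
For λ=1+3i: an eigenvector is (-3,-1) - i(-2,-1) = (-3 + 2i, -1 + i).
A real fundamental pair from Re and Im of e^((1+3i)t)v: X_1 = e^(t)(cos(3t)·(-3,-1) + sin(3t)·(-2,-1)), X_2 = e^(t)(sin(3t)·(-3,-1) - cos(3t)·(-2,-1)).
General solution: K_1X_1 + K_2X_2.
Applying x(0)=-1, y(0)=-2 gives K_1=-3, K_2=-5.

x(t) = 21e^(t)sin(3t) - e^(t)cos(3t), y(t) = 8e^(t)sin(3t) - 2e^(t)cos(3t)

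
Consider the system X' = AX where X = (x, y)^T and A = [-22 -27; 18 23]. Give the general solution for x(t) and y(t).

x(t) = -c_1e^(5t) + 3c_2e^(-4t), y(t) = c_1e^(5t) - 2c_2e^(-4t)

Coefficient matrix A = [[-22, -27], [18, 23]].
Characteristic polynomial det(A - λI) = λ^2 - λ - 20 = 0.
Eigenvalues λ = 5, -4.
For λ=5: (A-λI) row 1 is [-27, -27], so an eigenvector is (-1, 1).
For λ=-4: (A-λI) row 1 is [-18, -27], so an eigenvector is (3, -2).
General solution: c_1e^(5t)(-1,1) + c_2e^(-4t)(3,-2).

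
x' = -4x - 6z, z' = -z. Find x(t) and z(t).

Coefficient matrix A = [[-4, -6], [0, -1]].
Characteristic polynomial det(A - λI) = λ^2 + 5λ + 4 = 0.
Eigenvalues λ = -1, -4.
For λ=-1: (A-λI) row 1 is [-3, -6], so an eigenvector is (-2, 1).
For λ=-4: (A-λI) row 1 is [0, -6], so an eigenvector is (-1, 0).
General solution: C_1e^(-t)(-2,1) + C_2e^(-4t)(-1,0).

x(t) = -2C_1e^(-t) - C_2e^(-4t), z(t) = C_1e^(-t)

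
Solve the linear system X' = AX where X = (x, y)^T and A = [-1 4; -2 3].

Coefficient matrix A = [[-1, 4], [-2, 3]].
Characteristic polynomial det(A - λI) = λ^2 - 2λ + 5 = 0.
Eigenvalues λ = 1 ± 2i (complex conjugate pair).
For λ=1+2i: an eigenvector is (-1,0) - i(1,1) = (-1 - i, 0 - i).
A real fundamental pair from Re and Im of e^((1+2i)t)v: X_1 = e^(t)(cos(2t)·(-1,0) + sin(2t)·(1,1)), X_2 = e^(t)(sin(2t)·(-1,0) - cos(2t)·(1,1)).
General solution: c_1X_1 + c_2X_2.

x(t) = c_1e^(t)sin(2t) - c_1e^(t)cos(2t) - c_2e^(t)sin(2t) - c_2e^(t)cos(2t), y(t) = c_1e^(t)sin(2t) - c_2e^(t)cos(2t)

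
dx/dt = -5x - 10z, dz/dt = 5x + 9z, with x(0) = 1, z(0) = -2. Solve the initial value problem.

x(t) = 13e^(2t)sin(t) + e^(2t)cos(t), z(t) = -9e^(2t)sin(t) - 2e^(2t)cos(t)

Coefficient matrix A = [[-5, -10], [5, 9]].
Characteristic polynomial det(A - λI) = λ^2 - 4λ + 5 = 0.
Eigenvalues λ = 2 ± i (complex conjugate pair).
For λ=2+i: an eigenvector is (1,-1) - i(3,-2) = (1 - 3i, -1 + 2i).
A real fundamental pair from Re and Im of e^((2+i)t)v: X_1 = e^(2t)(cos(t)·(1,-1) + sin(t)·(3,-2)), X_2 = e^(2t)(sin(t)·(1,-1) - cos(t)·(3,-2)).
General solution: K_1X_1 + K_2X_2.
Applying x(0)=1, z(0)=-2 gives K_1=4, K_2=1.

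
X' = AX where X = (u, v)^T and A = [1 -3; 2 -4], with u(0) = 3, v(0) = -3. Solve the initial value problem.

u(t) = 18e^(-t) - 15e^(-2t), v(t) = 12e^(-t) - 15e^(-2t)

Coefficient matrix A = [[1, -3], [2, -4]].
Characteristic polynomial det(A - λI) = λ^2 + 3λ + 2 = 0.
Eigenvalues λ = -2, -1.
For λ=-2: (A-λI) row 1 is [3, -3], so an eigenvector is (-1, -1).
For λ=-1: (A-λI) row 1 is [2, -3], so an eigenvector is (3, 2).
General solution: K_1e^(-2t)(-1,-1) + K_2e^(-t)(3,2).
Applying u(0)=3, v(0)=-3 gives K_1=15, K_2=6.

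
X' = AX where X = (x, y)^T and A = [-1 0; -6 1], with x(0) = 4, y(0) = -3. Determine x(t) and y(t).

x(t) = 4e^(-t), y(t) = -15e^(t) + 12e^(-t)

Coefficient matrix A = [[-1, 0], [-6, 1]].
Characteristic polynomial det(A - λI) = λ^2 - 1 = 0.
Eigenvalues λ = -1, 1.
For λ=-1: (A-λI) row 2 is [-6, 2], so an eigenvector is (-1, -3).
For λ=1: (A-λI) row 1 is [-2, 0], so an eigenvector is (0, -1).
General solution: K_1e^(-t)(-1,-3) + K_2e^(t)(0,-1).
Applying x(0)=4, y(0)=-3 gives K_1=-4, K_2=15.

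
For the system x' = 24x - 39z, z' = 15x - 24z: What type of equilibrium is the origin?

center

A = [[24,-39],[15,-24]]; det(A-λI) = λ^2 + 9.
λ = 0 ± 3i: zero real part.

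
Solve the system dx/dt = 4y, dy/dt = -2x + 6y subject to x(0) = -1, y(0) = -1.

Coefficient matrix A = [[0, 4], [-2, 6]].
Characteristic polynomial det(A - λI) = λ^2 - 6λ + 8 = 0.
Eigenvalues λ = 2, 4.
For λ=2: (A-λI) row 1 is [-2, 4], so an eigenvector is (-2, -1).
For λ=4: (A-λI) row 1 is [-4, 4], so an eigenvector is (1, 1).
General solution: C_1e^(2t)(-2,-1) + C_2e^(4t)(1,1).
Applying x(0)=-1, y(0)=-1 gives C_1=0, C_2=-1.

x(t) = -e^(4t), y(t) = -e^(4t)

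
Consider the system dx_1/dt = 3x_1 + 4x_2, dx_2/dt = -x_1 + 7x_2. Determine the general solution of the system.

Coefficient matrix A = [[3, 4], [-1, 7]].
Characteristic polynomial det(A - λI) = λ^2 - 10λ + 25 = 0.
Single eigenvalue λ = 5 with algebraic multiplicity 2.
Eigenvector v = (-2,-1); generalized eigenvector w with (A-λI)w=v is (1,0).
General solution: e^(5t)[C_1·v + C_2·(t·v + w)].

x_1(t) = -2C_1e^(5t) - 2C_2te^(5t) + C_2e^(5t), x_2(t) = -C_1e^(5t) - C_2te^(5t)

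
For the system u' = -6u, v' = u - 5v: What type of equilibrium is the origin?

A = [[-6,0],[1,-5]]; det(A-λI) = λ^2 + 11λ + 30.
λ = -5, -6: both negative.

stable node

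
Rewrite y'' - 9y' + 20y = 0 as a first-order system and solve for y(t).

y(t) = C_1e^(5t) + C_2e^(4t)

Let x_1 = y, x_2 = y'. Then x_1' = x_2 and x_2' = -20x_1 + 9x_2.
A = [[0,1],[-20,9]]; det(A-λI) = λ^2 - 9λ + 20.
Eigenvalues λ = 5, 4 with eigenvectors (1,5), (1,4).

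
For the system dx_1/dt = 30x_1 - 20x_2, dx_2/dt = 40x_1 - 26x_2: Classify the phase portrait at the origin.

A = [[30,-20],[40,-26]]; det(A-λI) = λ^2 - 4λ + 20.
λ = 2 ± 4i: positive real part.

unstable spiral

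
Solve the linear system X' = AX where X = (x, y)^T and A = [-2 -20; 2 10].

x(t) = -3c_1e^(4t)sin(2t) + c_1e^(4t)cos(2t) + c_2e^(4t)sin(2t) + 3c_2e^(4t)cos(2t), y(t) = c_1e^(4t)sin(2t) - c_2e^(4t)cos(2t)

Coefficient matrix A = [[-2, -20], [2, 10]].
Characteristic polynomial det(A - λI) = λ^2 - 8λ + 20 = 0.
Eigenvalues λ = 4 ± 2i (complex conjugate pair).
For λ=4+2i: an eigenvector is (1,0) - i(-3,1) = (1 + 3i, 0 - i).
A real fundamental pair from Re and Im of e^((4+2i)t)v: X_1 = e^(4t)(cos(2t)·(1,0) + sin(2t)·(-3,1)), X_2 = e^(4t)(sin(2t)·(1,0) - cos(2t)·(-3,1)).
General solution: c_1X_1 + c_2X_2.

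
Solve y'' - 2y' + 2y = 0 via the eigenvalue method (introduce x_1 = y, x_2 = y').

y(t) = C_1e^(t)cos(t) + C_2e^(t)sin(t)

Let x_1 = y, x_2 = y'. Then x_1' = x_2 and x_2' = -2x_1 + 2x_2.
A = [[0,1],[-2,2]]; det(A-λI) = λ^2 - 2λ + 2.
Eigenvalues λ = 1 ± i.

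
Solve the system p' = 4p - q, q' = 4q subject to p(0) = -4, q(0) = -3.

p(t) = 3te^(4t) - 4e^(4t), q(t) = -3e^(4t)

Coefficient matrix A = [[4, -1], [0, 4]].
Characteristic polynomial det(A - λI) = λ^2 - 8λ + 16 = 0.
Single eigenvalue λ = 4 with algebraic multiplicity 2.
Eigenvector v = (1,0); generalized eigenvector w with (A-λI)w=v is (3,-1).
General solution: e^(4t)[c_1·v + c_2·(t·v + w)].
Applying p(0)=-4, q(0)=-3 gives c_1=-13, c_2=3.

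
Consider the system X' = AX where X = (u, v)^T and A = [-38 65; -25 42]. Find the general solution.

u(t) = 2c_1e^(2t)sin(5t) + 3c_1e^(2t)cos(5t) + 3c_2e^(2t)sin(5t) - 2c_2e^(2t)cos(5t), v(t) = c_1e^(2t)sin(5t) + 2c_1e^(2t)cos(5t) + 2c_2e^(2t)sin(5t) - c_2e^(2t)cos(5t)

Coefficient matrix A = [[-38, 65], [-25, 42]].
Characteristic polynomial det(A - λI) = λ^2 - 4λ + 29 = 0.
Eigenvalues λ = 2 ± 5i (complex conjugate pair).
For λ=2+5i: an eigenvector is (3,2) - i(2,1) = (3 - 2i, 2 - i).
A real fundamental pair from Re and Im of e^((2+5i)t)v: X_1 = e^(2t)(cos(5t)·(3,2) + sin(5t)·(2,1)), X_2 = e^(2t)(sin(5t)·(3,2) - cos(5t)·(2,1)).
General solution: c_1X_1 + c_2X_2.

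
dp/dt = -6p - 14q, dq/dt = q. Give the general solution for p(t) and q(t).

p(t) = K_1e^(-6t) + 2K_2e^(t), q(t) = -K_2e^(t)

Coefficient matrix A = [[-6, -14], [0, 1]].
Characteristic polynomial det(A - λI) = λ^2 + 5λ - 6 = 0.
Eigenvalues λ = -6, 1.
For λ=-6: (A-λI) row 1 is [0, -14], so an eigenvector is (1, 0).
For λ=1: (A-λI) row 1 is [-7, -14], so an eigenvector is (2, -1).
General solution: K_1e^(-6t)(1,0) + K_2e^(t)(2,-1).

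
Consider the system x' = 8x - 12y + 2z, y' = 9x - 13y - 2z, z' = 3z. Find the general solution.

x(t) = 2K_1e^(3t) + K_2e^(-4t) - 4K_3e^(-t), y(t) = K_1e^(3t) + K_2e^(-4t) - 3K_3e^(-t), z(t) = K_1e^(3t)

Coefficient matrix A = [[8, -12, 2], [9, -13, -2], [0, 0, 3]].
det(A - λI) = 0 gives eigenvalues λ = 3, -4, -1.
For λ=3: eigenvector (2,1,1).
For λ=-4: eigenvector (1,1,0).
For λ=-1: eigenvector (-4,-3,0).
General solution: K_1e^(3t)(2,1,1) + K_2e^(-4t)(1,1,0) + K_3e^(-t)(-4,-3,0).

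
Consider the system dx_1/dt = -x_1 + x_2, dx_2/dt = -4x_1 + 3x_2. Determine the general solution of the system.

x_1(t) = c_1e^(t) + c_2te^(t) - c_2e^(t), x_2(t) = 2c_1e^(t) + 2c_2te^(t) - c_2e^(t)

Coefficient matrix A = [[-1, 1], [-4, 3]].
Characteristic polynomial det(A - λI) = λ^2 - 2λ + 1 = 0.
Single eigenvalue λ = 1 with algebraic multiplicity 2.
Eigenvector v = (1,2); generalized eigenvector w with (A-λI)w=v is (-1,-1).
General solution: e^(t)[c_1·v + c_2·(t·v + w)].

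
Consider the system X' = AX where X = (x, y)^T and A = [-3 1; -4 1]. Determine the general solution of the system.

x(t) = K_1e^(-t) + K_2te^(-t) - K_2e^(-t), y(t) = 2K_1e^(-t) + 2K_2te^(-t) - K_2e^(-t)

Coefficient matrix A = [[-3, 1], [-4, 1]].
Characteristic polynomial det(A - λI) = λ^2 + 2λ + 1 = 0.
Single eigenvalue λ = -1 with algebraic multiplicity 2.
Eigenvector v = (1,2); generalized eigenvector w with (A-λI)w=v is (-1,-1).
General solution: e^(-t)[K_1·v + K_2·(t·v + w)].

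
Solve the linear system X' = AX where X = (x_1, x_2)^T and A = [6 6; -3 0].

x_1(t) = K_1e^(3t)sin(3t) + K_1e^(3t)cos(3t) + K_2e^(3t)sin(3t) - K_2e^(3t)cos(3t), x_2(t) = -K_1e^(3t)sin(3t) + K_2e^(3t)cos(3t)

Coefficient matrix A = [[6, 6], [-3, 0]].
Characteristic polynomial det(A - λI) = λ^2 - 6λ + 18 = 0.
Eigenvalues λ = 3 ± 3i (complex conjugate pair).
For λ=3+3i: an eigenvector is (1,0) - i(1,-1) = (1 - i, 0 + i).
A real fundamental pair from Re and Im of e^((3+3i)t)v: X_1 = e^(3t)(cos(3t)·(1,0) + sin(3t)·(1,-1)), X_2 = e^(3t)(sin(3t)·(1,0) - cos(3t)·(1,-1)).
General solution: K_1X_1 + K_2X_2.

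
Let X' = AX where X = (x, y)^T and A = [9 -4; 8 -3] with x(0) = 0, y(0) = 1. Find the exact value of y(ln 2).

-28

A = [[9,-4],[8,-3]]; eigenvalues λ = 1, 5.
Eigenvectors: (-1,-2) for λ=1, (1,1) for λ=5.
From the initial condition, c_1 = -1, c_2 = -1.
y(ln 2) = (-1)(2^1)(-2) + (-1)(2^5)(1) = -28.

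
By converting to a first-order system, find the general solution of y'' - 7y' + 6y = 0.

Let x_1 = y, x_2 = y'. Then x_1' = x_2 and x_2' = -6x_1 + 7x_2.
A = [[0,1],[-6,7]]; det(A-λI) = λ^2 - 7λ + 6.
Eigenvalues λ = 1, 6 with eigenvectors (1,1), (1,6).

y(t) = K_1e^(t) + K_2e^(6t)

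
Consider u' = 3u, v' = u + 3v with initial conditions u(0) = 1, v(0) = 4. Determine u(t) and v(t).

u(t) = e^(3t), v(t) = te^(3t) + 4e^(3t)

Coefficient matrix A = [[3, 0], [1, 3]].
Characteristic polynomial det(A - λI) = λ^2 - 6λ + 9 = 0.
Single eigenvalue λ = 3 with algebraic multiplicity 2.
Eigenvector v = (0,-1); generalized eigenvector w with (A-λI)w=v is (-1,1).
General solution: e^(3t)[C_1·v + C_2·(t·v + w)].
Applying u(0)=1, v(0)=4 gives C_1=-5, C_2=-1.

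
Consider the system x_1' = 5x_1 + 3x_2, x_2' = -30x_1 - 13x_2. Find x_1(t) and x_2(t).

x_1(t) = -c_1e^(-4t)sin(3t) + c_2e^(-4t)cos(3t), x_2(t) = 3c_1e^(-4t)sin(3t) - c_1e^(-4t)cos(3t) - c_2e^(-4t)sin(3t) - 3c_2e^(-4t)cos(3t)

Coefficient matrix A = [[5, 3], [-30, -13]].
Characteristic polynomial det(A - λI) = λ^2 + 8λ + 25 = 0.
Eigenvalues λ = -4 ± 3i (complex conjugate pair).
For λ=-4+3i: an eigenvector is (0,-1) - i(-1,3) = (0 + i, -1 - 3i).
A real fundamental pair from Re and Im of e^((-4+3i)t)v: X_1 = e^(-4t)(cos(3t)·(0,-1) + sin(3t)·(-1,3)), X_2 = e^(-4t)(sin(3t)·(0,-1) - cos(3t)·(-1,3)).
General solution: c_1X_1 + c_2X_2.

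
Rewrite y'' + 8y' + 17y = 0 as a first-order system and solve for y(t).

Let x_1 = y, x_2 = y'. Then x_1' = x_2 and x_2' = -17x_1 - 8x_2.
A = [[0,1],[-17,-8]]; det(A-λI) = λ^2 + 8λ + 17.
Eigenvalues λ = -4 ± i.

y(t) = C_1e^(-4t)cos(t) + C_2e^(-4t)sin(t)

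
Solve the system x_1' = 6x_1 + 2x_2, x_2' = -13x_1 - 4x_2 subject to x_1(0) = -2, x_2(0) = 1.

Coefficient matrix A = [[6, 2], [-13, -4]].
Characteristic polynomial det(A - λI) = λ^2 - 2λ + 2 = 0.
Eigenvalues λ = 1 ± i (complex conjugate pair).
For λ=1+i: an eigenvector is (-1,3) - i(1,-2) = (-1 - i, 3 + 2i).
A real fundamental pair from Re and Im of e^((1+i)t)v: X_1 = e^(t)(cos(t)·(-1,3) + sin(t)·(1,-2)), X_2 = e^(t)(sin(t)·(-1,3) - cos(t)·(1,-2)).
General solution: K_1X_1 + K_2X_2.
Applying x_1(0)=-2, x_2(0)=1 gives K_1=-3, K_2=5.

x_1(t) = -8e^(t)sin(t) - 2e^(t)cos(t), x_2(t) = 21e^(t)sin(t) + e^(t)cos(t)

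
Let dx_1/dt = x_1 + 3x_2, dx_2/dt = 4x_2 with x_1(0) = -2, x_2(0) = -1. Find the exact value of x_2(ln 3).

A = [[1,3],[0,4]]; eigenvalues λ = 1, 4.
Eigenvectors: (-1,0) for λ=1, (1,1) for λ=4.
From the initial condition, c_1 = 1, c_2 = -1.
x_2(ln 3) = (1)(3^1)(0) + (-1)(3^4)(1) = -81.

-81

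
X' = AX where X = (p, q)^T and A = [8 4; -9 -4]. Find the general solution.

Coefficient matrix A = [[8, 4], [-9, -4]].
Characteristic polynomial det(A - λI) = λ^2 - 4λ + 4 = 0.
Single eigenvalue λ = 2 with algebraic multiplicity 2.
Eigenvector v = (-2,3); generalized eigenvector w with (A-λI)w=v is (-1,1).
General solution: e^(2t)[K_1·v + K_2·(t·v + w)].

p(t) = -2K_1e^(2t) - 2K_2te^(2t) - K_2e^(2t), q(t) = 3K_1e^(2t) + 3K_2te^(2t) + K_2e^(2t)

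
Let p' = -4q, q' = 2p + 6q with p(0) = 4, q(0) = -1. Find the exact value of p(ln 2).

A = [[0,-4],[2,6]]; eigenvalues λ = 2, 4.
Eigenvectors: (-2,1) for λ=2, (-1,1) for λ=4.
From the initial condition, c_1 = -3, c_2 = 2.
p(ln 2) = (-3)(2^2)(-2) + (2)(2^4)(-1) = -8.

-8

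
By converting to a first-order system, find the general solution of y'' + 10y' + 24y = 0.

y(t) = c_1e^(-6t) + c_2e^(-4t)

Let x_1 = y, x_2 = y'. Then x_1' = x_2 and x_2' = -24x_1 - 10x_2.
A = [[0,1],[-24,-10]]; det(A-λI) = λ^2 + 10λ + 24.
Eigenvalues λ = -6, -4 with eigenvectors (1,-6), (1,-4).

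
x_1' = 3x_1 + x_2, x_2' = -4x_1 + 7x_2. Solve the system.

x_1(t) = c_1e^(5t) + c_2te^(5t) - c_2e^(5t), x_2(t) = 2c_1e^(5t) + 2c_2te^(5t) - c_2e^(5t)

Coefficient matrix A = [[3, 1], [-4, 7]].
Characteristic polynomial det(A - λI) = λ^2 - 10λ + 25 = 0.
Single eigenvalue λ = 5 with algebraic multiplicity 2.
Eigenvector v = (1,2); generalized eigenvector w with (A-λI)w=v is (-1,-1).
General solution: e^(5t)[c_1·v + c_2·(t·v + w)].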